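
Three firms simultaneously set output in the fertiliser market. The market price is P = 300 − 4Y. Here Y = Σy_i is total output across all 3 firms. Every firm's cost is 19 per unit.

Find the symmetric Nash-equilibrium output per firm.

17.5625

A representative firm's profit is π_i = y_i(300 − 4Y) − 19y_i, with Y = y_i + Σ_{j≠i} y_j.
First-order condition: 281 − 8y_i − 4Σ_{j≠i} y_j = 0.
In a symmetric equilibrium every firm chooses the same y, so Σ_{j≠i} y_j = 2y. The condition becomes 281 − 16y = 0, giving y = 281/16 = 17.5625.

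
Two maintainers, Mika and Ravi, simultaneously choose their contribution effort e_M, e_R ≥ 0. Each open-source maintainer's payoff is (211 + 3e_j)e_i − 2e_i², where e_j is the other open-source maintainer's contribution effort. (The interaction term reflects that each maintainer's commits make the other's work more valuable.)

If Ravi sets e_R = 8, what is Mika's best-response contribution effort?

58.75

Mika's payoff is (211 + 3e_R)e_M − 2e_M².
∂π/∂e_M = 211 + 3e_R − 4e_M = 0, so e_M = 52.75 + 0.75e_R.
At e_R = 8: e_M = 52.75 + 0.75·8 = 58.75.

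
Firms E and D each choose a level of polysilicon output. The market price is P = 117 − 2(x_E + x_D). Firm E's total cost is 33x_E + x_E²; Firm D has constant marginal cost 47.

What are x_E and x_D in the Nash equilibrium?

Firm E's profit: π = x_E(117 − 2(x_E + x_D)) − 33x_E − x_E².
∂π/∂x_E = 84 − 6x_E − 2x_D = 0, so x_E = 14 − (1/3)x_D.
For D: ∂π/∂x_D = 70 − 4x_D − 2x_E = 0 ⇒ x_D = 17.5 − 0.5x_E.
Solving the two reaction functions simultaneously: (1 − (−1/3)(−0.5))x_E = 14 − (1/3)·17.5, so (5/6)x_E = 49/6 and x_E = 9.8.
Then x_D = 17.5 − 0.5·9.8 = 12.6.

9.8, 12.6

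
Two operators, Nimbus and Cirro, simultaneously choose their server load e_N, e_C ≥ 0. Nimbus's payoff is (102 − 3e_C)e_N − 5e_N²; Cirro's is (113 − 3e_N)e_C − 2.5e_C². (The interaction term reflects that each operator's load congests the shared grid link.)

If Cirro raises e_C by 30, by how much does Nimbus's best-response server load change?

Expanding Nimbus's payoff: 102e_N − 3e_Ce_N − 5e_N².
∂π/∂e_N = 102 − 3e_C − 10e_N = 0, so e_N = 10.2 − 0.3e_C.
The reaction-function slope is −0.3, so a 30-unit rise in e_C moves e_N by −0.3 × 30 = −9. Nimbus's best response falls — the actions are strategic substitutes.

-9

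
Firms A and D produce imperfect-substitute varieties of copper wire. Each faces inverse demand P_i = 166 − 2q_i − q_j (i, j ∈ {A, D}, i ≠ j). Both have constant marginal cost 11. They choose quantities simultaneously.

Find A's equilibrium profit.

Firm A's profit: π = q_A(166 − 2q_A − q_D) − 11q_A.
∂π/∂q_A = 155 − 4q_A − q_D = 0 ⇒ q_A = 38.75 − 0.25q_D.
Setting q_A = q_D in the reaction function: q_A = 38.75 − 0.25q_A, so q_A = 38.75 / 1.25 = 31.
P_A = 166 − 2·31 − 31 = 73.
Profit = (73 − 11)·31 = 1922.

1922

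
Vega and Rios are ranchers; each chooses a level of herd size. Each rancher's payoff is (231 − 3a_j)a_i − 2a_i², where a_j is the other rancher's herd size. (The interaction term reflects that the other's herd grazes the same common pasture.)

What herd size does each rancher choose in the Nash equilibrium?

Vega's payoff is (231 − 3a_R)a_V − 2a_V².
∂π/∂a_V = 231 − 3a_R − 4a_V = 0, so a_V = 57.75 − 0.75a_R.
By symmetry a_R = a_V; substituting into the reaction function, 1.75a_V = 57.75 and a_V = 33.

33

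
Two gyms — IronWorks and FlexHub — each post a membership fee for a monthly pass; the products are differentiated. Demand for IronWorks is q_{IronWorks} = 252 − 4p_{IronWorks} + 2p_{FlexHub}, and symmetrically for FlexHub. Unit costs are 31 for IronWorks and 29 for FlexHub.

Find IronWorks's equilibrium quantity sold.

IronWorks's profit: π = (p_{IronWorks} − 31)(252 − 4p_{IronWorks} + 2p_{FlexHub}).
∂π/∂p_{IronWorks} = 376 − 8p_{IronWorks} + 2p_{FlexHub} = 0 ⇒ p_{IronWorks} = 47 + 0.25p_{FlexHub}.
Similarly p_{FlexHub} = 46 + 0.25p_{IronWorks}.
Substituting the second reaction function into the first: p_{IronWorks} = 47 + 0.25(46 + 0.25p_{IronWorks}), which gives 0.9375p_{IronWorks} = 58.5 ⇒ p_{IronWorks} = 62.4.
Then p_{FlexHub} = 46 + 0.25·62.4 = 61.6.
q_{IronWorks} = 252 − 4·62.4 + 2·61.6 = 125.6.

125.6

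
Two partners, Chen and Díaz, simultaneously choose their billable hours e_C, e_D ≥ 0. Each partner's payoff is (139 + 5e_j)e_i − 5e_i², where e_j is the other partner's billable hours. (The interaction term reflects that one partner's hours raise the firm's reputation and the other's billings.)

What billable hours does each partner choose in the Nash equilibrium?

27.8

Chen's payoff is (139 + 5e_D)e_C − 5e_C².
∂π/∂e_C = 139 + 5e_D − 10e_C = 0, so e_C = 13.9 + 0.5e_D.
Setting e_C = e_D in the reaction function: e_C = 13.9 + 0.5e_C, so e_C = 13.9 / 0.5 = 27.8.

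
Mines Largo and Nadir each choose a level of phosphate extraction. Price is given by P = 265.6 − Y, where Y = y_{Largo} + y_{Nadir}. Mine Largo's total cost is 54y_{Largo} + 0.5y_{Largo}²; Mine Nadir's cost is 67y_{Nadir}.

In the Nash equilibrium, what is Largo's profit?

Mine Largo's profit: π = y_{Largo}(265.6 − (y_{Largo} + y_{Nadir})) − 54y_{Largo} − 0.5y_{Largo}².
∂π/∂y_{Largo} = 211.6 − 3y_{Largo} − y_{Nadir} = 0, so y_{Largo} = 1058/15 − (1/3)y_{Nadir}.
For Nadir: ∂π/∂y_{Nadir} = 198.6 − 2y_{Nadir} − y_{Largo} = 0 ⇒ y_{Nadir} = 99.3 − 0.5y_{Largo}.
Substituting the second reaction function into the first: y_{Largo} = 1058/15 − (1/3)(99.3 − 0.5y_{Largo}), which gives (5/6)y_{Largo} = 1123/30 ⇒ y_{Largo} = 44.92.
Then y_{Nadir} = 99.3 − 0.5·44.92 = 76.84.
Price P = 265.6 − 121.76 = 143.84.
Largo's profit: (143.84 − 54)·44.92 − 0.5(44.92)² = 3026.7096.

3026.7096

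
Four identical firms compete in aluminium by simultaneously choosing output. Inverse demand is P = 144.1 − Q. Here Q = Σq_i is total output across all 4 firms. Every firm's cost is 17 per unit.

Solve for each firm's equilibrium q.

25.42

A representative firm's profit is π_i = q_i(144.1 − Q) − 17q_i, with Q = q_i + Σ_{j≠i} q_j.
First-order condition: 127.1 − 2q_i − Σ_{j≠i} q_j = 0.
With identical firms, set every q_j = q: then 127.1 − 2q − 3q = 0, i.e. q = 127.1/5 = 25.42.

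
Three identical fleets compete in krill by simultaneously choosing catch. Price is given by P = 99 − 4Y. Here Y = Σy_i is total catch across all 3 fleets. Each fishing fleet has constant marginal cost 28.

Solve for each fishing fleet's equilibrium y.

4.4375

A representative fishing fleet's profit is π_i = y_i(99 − 4Y) − 28y_i, with Y = y_i + Σ_{j≠i} y_j.
First-order condition: 71 − 8y_i − 4Σ_{j≠i} y_j = 0.
Imposing symmetry (y_j = y for all j) turns Σ_{j≠i} y_j into 2y, so 71 = 16y and y = 4.4375.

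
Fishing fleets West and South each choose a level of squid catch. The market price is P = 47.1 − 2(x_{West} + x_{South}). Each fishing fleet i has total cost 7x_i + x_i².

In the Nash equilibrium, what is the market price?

Fishing fleet West's profit: π = x_{West}(47.1 − 2(x_{West} + x_{South})) − 7x_{West} − x_{West}².
∂π/∂x_{West} = 40.1 − 6x_{West} − 2x_{South} = 0, so x_{West} = 401/60 − (1/3)x_{South}.
Setting x_{West} = x_{South} in the reaction function: x_{West} = 401/60 − (1/3)x_{West}, so x_{West} = (401/60) / (4/3) = 5.0125.
Equilibrium price: P = 47.1 − 2·10.025 = 27.05.

27.05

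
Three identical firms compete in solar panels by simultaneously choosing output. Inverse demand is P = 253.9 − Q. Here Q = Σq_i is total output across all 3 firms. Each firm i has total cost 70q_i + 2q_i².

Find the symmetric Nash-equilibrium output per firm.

A representative firm's profit is π_i = q_i(253.9 − Q) − 70q_i − 2q_i², with Q = q_i + Σ_{j≠i} q_j.
First-order condition: 183.9 − 6q_i − Σ_{j≠i} q_j = 0.
With identical firms, set every q_j = q: then 183.9 − 6q − 2q = 0, i.e. q = 183.9/8 = 22.9875.

22.9875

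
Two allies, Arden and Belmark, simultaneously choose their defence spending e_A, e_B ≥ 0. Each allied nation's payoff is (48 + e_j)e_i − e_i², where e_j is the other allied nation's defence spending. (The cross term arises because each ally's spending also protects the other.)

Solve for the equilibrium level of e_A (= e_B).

48

Arden's payoff is (48 + e_B)e_A − e_A².
∂π/∂e_A = 48 + e_B − 2e_A = 0, so e_A = 24 + 0.5e_B.
The game is symmetric, so in equilibrium e_B = e_A: the reaction function gives 0.5e_A = 24, hence e_A = 48.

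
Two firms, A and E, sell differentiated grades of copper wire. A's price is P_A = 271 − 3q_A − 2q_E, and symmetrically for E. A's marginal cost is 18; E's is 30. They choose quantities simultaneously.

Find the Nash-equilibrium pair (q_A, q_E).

32.375, 29.375

Firm A's profit: π = q_A(271 − 3q_A − 2q_E) − 18q_A.
∂π/∂q_A = 253 − 6q_A − 2q_E = 0 ⇒ q_A = 253/6 − (1/3)q_E.
Similarly q_E = 241/6 − (1/3)q_A.
Solving the two reaction functions simultaneously: (1 − (−1/3)(−1/3))q_A = 253/6 − (1/3)·(241/6), so (8/9)q_A = 259/9 and q_A = 32.375.
Then q_E = 241/6 − (1/3)·32.375 = 29.375.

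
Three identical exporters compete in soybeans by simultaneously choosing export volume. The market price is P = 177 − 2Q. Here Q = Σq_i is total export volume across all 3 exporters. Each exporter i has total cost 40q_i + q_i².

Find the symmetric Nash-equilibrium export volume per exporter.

13.7

A representative exporter's profit is π_i = q_i(177 − 2Q) − 40q_i − q_i², with Q = q_i + Σ_{j≠i} q_j.
First-order condition: 137 − 6q_i − 2Σ_{j≠i} q_j = 0.
With identical exporters, set every q_j = q: then 137 − 6q − 4q = 0, i.e. q = 137/10 = 13.7.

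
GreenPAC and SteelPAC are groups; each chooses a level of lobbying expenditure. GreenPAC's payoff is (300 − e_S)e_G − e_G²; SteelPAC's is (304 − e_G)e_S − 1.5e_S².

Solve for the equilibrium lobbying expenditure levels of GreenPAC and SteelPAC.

Expanding GreenPAC's payoff: 300e_G − e_Se_G − e_G².
∂π/∂e_G = 300 − e_S − 2e_G = 0, so e_G = 150 − 0.5e_S.
Likewise for SteelPAC: e_S = 304/3 − (1/3)e_G.
Plugging e_S into GreenPAC's best response: e_G = 150 − 0.5(304/3 − (1/3)e_G) ⇒ (5/6)e_G = 298/3, so e_G = 119.2.
Then e_S = 304/3 − (1/3)·119.2 = 61.6.

119.2, 61.6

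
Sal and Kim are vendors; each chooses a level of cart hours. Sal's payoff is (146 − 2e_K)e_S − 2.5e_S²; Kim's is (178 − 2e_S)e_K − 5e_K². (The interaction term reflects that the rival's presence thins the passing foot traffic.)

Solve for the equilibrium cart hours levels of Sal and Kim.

24, 13

Expanding Sal's payoff: 146e_S − 2e_Ke_S − 2.5e_S².
∂π/∂e_S = 146 − 2e_K − 5e_S = 0, so e_S = 29.2 − 0.4e_K.
Likewise for Kim: e_K = 17.8 − 0.2e_S.
Plugging e_K into Sal's best response: e_S = 29.2 − 0.4(17.8 − 0.2e_S) ⇒ 0.92e_S = 22.08, so e_S = 24.
Then e_K = 17.8 − 0.2·24 = 13.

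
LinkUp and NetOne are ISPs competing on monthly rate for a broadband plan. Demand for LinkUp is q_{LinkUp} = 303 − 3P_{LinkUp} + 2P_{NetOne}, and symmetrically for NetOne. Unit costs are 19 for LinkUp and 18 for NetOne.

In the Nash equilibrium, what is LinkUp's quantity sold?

212.4375

LinkUp's profit: π = (P_{LinkUp} − 19)(303 − 3P_{LinkUp} + 2P_{NetOne}).
∂π/∂P_{LinkUp} = 360 − 6P_{LinkUp} + 2P_{NetOne} = 0 ⇒ P_{LinkUp} = 60 + (1/3)P_{NetOne}.
Similarly P_{NetOne} = 59.5 + (1/3)P_{LinkUp}.
Substituting the second reaction function into the first: P_{LinkUp} = 60 + (1/3)(59.5 + (1/3)P_{LinkUp}), which gives (8/9)P_{LinkUp} = 479/6 ⇒ P_{LinkUp} = 89.8125.
Then P_{NetOne} = 59.5 + (1/3)·89.8125 = 89.4375.
q_{LinkUp} = 303 − 3·89.8125 + 2·89.4375 = 212.4375.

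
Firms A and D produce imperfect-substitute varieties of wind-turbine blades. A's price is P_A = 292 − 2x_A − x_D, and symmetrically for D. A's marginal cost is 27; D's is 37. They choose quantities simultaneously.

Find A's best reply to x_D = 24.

Firm A's profit: π = x_A(292 − 2x_A − x_D) − 27x_A.
∂π/∂x_A = 265 − 4x_A − x_D = 0 ⇒ x_A = 66.25 − 0.25x_D.
At x_D = 24: x_A = 66.25 − 0.25·24 = 60.25.

60.25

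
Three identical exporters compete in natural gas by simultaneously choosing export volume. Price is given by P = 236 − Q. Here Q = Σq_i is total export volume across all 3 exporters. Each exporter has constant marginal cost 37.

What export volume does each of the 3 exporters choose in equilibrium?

49.75

A representative exporter's profit is π_i = q_i(236 − Q) − 37q_i, with Q = q_i + Σ_{j≠i} q_j.
First-order condition: 199 − 2q_i − Σ_{j≠i} q_j = 0.
Imposing symmetry (q_j = q for all j) turns Σ_{j≠i} q_j into 2q, so 199 = 4q and q = 49.75.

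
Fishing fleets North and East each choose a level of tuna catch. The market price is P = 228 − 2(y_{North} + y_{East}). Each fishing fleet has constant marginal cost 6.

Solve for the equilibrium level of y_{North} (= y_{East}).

37

Fishing fleet North's profit: π = y_{North}(228 − 2(y_{North} + y_{East})) − 6y_{North}.
∂π/∂y_{North} = 222 − 4y_{North} − 2y_{East} = 0, so y_{North} = 55.5 − 0.5y_{East}.
By symmetry y_{East} = y_{North}; substituting into the reaction function, 1.5y_{North} = 55.5 and y_{North} = 37.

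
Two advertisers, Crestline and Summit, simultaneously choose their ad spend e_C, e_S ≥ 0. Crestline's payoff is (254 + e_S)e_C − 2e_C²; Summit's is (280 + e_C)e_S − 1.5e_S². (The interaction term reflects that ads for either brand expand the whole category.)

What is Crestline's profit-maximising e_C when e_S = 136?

Expanding Crestline's payoff: 254e_C + e_Se_C − 2e_C².
∂π/∂e_C = 254 + e_S − 4e_C = 0, so e_C = 63.5 + 0.25e_S.
At e_S = 136: e_C = 63.5 + 0.25·136 = 97.5.

97.5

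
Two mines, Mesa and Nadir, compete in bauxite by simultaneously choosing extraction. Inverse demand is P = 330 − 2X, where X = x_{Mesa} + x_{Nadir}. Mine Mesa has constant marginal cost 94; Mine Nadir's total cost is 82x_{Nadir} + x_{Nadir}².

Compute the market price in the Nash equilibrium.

Mine Mesa's profit: π = x_{Mesa}(330 − 2(x_{Mesa} + x_{Nadir})) − 94x_{Mesa}.
∂π/∂x_{Mesa} = 236 − 4x_{Mesa} − 2x_{Nadir} = 0, so x_{Mesa} = 59 − 0.5x_{Nadir}.
For Nadir: ∂π/∂x_{Nadir} = 248 − 6x_{Nadir} − 2x_{Mesa} = 0 ⇒ x_{Nadir} = 124/3 − (1/3)x_{Mesa}.
Plugging x_{Nadir} into Mesa's best response: x_{Mesa} = 59 − 0.5(124/3 − (1/3)x_{Mesa}) ⇒ (5/6)x_{Mesa} = 115/3, so x_{Mesa} = 46.
Then x_{Nadir} = 124/3 − (1/3)·46 = 26.
Equilibrium price: P = 330 − 2·72 = 186.

186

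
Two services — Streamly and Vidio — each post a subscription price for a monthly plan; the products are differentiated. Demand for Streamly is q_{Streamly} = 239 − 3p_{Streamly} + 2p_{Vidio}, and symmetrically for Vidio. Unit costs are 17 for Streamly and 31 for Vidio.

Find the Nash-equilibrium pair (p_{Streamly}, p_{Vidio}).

Streamly's profit: π = (p_{Streamly} − 17)(239 − 3p_{Streamly} + 2p_{Vidio}).
∂π/∂p_{Streamly} = 290 − 6p_{Streamly} + 2p_{Vidio} = 0 ⇒ p_{Streamly} = 145/3 + (1/3)p_{Vidio}.
Similarly p_{Vidio} = 166/3 + (1/3)p_{Streamly}.
Solving the two reaction functions simultaneously: (1 − (1/3)(1/3))p_{Streamly} = 145/3 + (1/3)·(166/3), so (8/9)p_{Streamly} = 601/9 and p_{Streamly} = 75.125.
Then p_{Vidio} = 166/3 + (1/3)·75.125 = 80.375.

75.125, 80.375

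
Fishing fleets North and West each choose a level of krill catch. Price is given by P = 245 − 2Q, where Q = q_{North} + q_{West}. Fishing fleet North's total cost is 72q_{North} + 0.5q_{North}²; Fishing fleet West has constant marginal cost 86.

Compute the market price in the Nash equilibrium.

Fishing fleet North's profit: π = q_{North}(245 − 2(q_{North} + q_{West})) − 72q_{North} − 0.5q_{North}².
∂π/∂q_{North} = 173 − 5q_{North} − 2q_{West} = 0, so q_{North} = 34.6 − 0.4q_{West}.
For West: ∂π/∂q_{West} = 159 − 4q_{West} − 2q_{North} = 0 ⇒ q_{West} = 39.75 − 0.5q_{North}.
Solving the two reaction functions simultaneously: (1 − (−0.4)(−0.5))q_{North} = 34.6 − 0.4·39.75, so 0.8q_{North} = 18.7 and q_{North} = 23.375.
Then q_{West} = 39.75 − 0.5·23.375 = 28.0625.
Equilibrium price: P = 245 − 2·51.4375 = 142.125.

142.125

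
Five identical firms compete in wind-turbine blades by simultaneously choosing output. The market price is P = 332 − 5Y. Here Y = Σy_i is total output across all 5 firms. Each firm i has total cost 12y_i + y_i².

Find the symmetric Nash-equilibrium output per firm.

A representative firm's profit is π_i = y_i(332 − 5Y) − 12y_i − y_i², with Y = y_i + Σ_{j≠i} y_j.
First-order condition: 320 − 12y_i − 5Σ_{j≠i} y_j = 0.
With identical firms, set every y_j = y: then 320 − 12y − 20y = 0, i.e. y = 320/32 = 10.

10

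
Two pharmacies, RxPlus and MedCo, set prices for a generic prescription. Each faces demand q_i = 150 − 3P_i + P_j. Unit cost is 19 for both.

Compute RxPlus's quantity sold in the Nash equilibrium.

67.2

RxPlus's profit: π = (P_{RxPlus} − 19)(150 − 3P_{RxPlus} + P_{MedCo}).
∂π/∂P_{RxPlus} = 207 − 6P_{RxPlus} + P_{MedCo} = 0 ⇒ P_{RxPlus} = 34.5 + (1/6)P_{MedCo}.
The game is symmetric, so in equilibrium P_{MedCo} = P_{RxPlus}: the reaction function gives (5/6)P_{RxPlus} = 34.5, hence P_{RxPlus} = 41.4.
q_{RxPlus} = 150 − 3·41.4 + 41.4 = 67.2.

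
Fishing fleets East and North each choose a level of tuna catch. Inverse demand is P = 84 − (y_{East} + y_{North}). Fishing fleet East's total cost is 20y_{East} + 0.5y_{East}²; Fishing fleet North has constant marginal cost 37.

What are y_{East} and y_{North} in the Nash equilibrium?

16.2, 15.4

Fishing fleet East's profit: π = y_{East}(84 − (y_{East} + y_{North})) − 20y_{East} − 0.5y_{East}².
∂π/∂y_{East} = 64 − 3y_{East} − y_{North} = 0, so y_{East} = 64/3 − (1/3)y_{North}.
For North: ∂π/∂y_{North} = 47 − 2y_{North} − y_{East} = 0 ⇒ y_{North} = 23.5 − 0.5y_{East}.
Substituting the second reaction function into the first: y_{East} = 64/3 − (1/3)(23.5 − 0.5y_{East}), which gives (5/6)y_{East} = 13.5 ⇒ y_{East} = 16.2.
Then y_{North} = 23.5 − 0.5·16.2 = 15.4.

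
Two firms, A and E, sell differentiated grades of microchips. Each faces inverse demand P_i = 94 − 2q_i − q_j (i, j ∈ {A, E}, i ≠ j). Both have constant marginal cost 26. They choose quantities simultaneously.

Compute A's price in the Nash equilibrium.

53.2

Firm A's profit: π = q_A(94 − 2q_A − q_E) − 26q_A.
∂π/∂q_A = 68 − 4q_A − q_E = 0 ⇒ q_A = 17 − 0.25q_E.
By symmetry q_E = q_A; substituting into the reaction function, 1.25q_A = 17 and q_A = 13.6.
P_A = 94 − 2·13.6 − 13.6 = 53.2.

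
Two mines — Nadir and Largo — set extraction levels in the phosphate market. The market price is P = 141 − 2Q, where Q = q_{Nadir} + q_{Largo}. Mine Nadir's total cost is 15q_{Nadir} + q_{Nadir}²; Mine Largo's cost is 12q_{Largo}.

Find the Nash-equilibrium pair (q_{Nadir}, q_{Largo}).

12.3, 26.1

Mine Nadir's profit: π = q_{Nadir}(141 − 2(q_{Nadir} + q_{Largo})) − 15q_{Nadir} − q_{Nadir}².
∂π/∂q_{Nadir} = 126 − 6q_{Nadir} − 2q_{Largo} = 0, so q_{Nadir} = 21 − (1/3)q_{Largo}.
For Largo: ∂π/∂q_{Largo} = 129 − 4q_{Largo} − 2q_{Nadir} = 0 ⇒ q_{Largo} = 32.25 − 0.5q_{Nadir}.
Plugging q_{Largo} into Nadir's best response: q_{Nadir} = 21 − (1/3)(32.25 − 0.5q_{Nadir}) ⇒ (5/6)q_{Nadir} = 10.25, so q_{Nadir} = 12.3.
Then q_{Largo} = 32.25 − 0.5·12.3 = 26.1.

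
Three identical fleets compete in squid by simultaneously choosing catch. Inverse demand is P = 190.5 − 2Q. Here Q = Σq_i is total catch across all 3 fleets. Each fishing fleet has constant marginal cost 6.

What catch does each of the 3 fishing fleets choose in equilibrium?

23.0625

A representative fishing fleet's profit is π_i = q_i(190.5 − 2Q) − 6q_i, with Q = q_i + Σ_{j≠i} q_j.
First-order condition: 184.5 − 4q_i − 2Σ_{j≠i} q_j = 0.
With identical fishing fleets, set every q_j = q: then 184.5 − 4q − 4q = 0, i.e. q = 184.5/8 = 23.0625.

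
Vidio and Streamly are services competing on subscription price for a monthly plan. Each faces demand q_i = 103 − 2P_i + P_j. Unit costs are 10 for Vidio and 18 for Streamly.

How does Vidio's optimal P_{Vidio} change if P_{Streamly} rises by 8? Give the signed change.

2

Vidio's profit: π = (P_{Vidio} − 10)(103 − 2P_{Vidio} + P_{Streamly}).
∂π/∂P_{Vidio} = 123 − 4P_{Vidio} + P_{Streamly} = 0 ⇒ P_{Vidio} = 30.75 + 0.25P_{Streamly}.
The reaction-function slope is 0.25, so an 8-unit rise in P_{Streamly} moves P_{Vidio} by 0.25 × 8 = 2. Vidio's best response rises — the actions are strategic complements.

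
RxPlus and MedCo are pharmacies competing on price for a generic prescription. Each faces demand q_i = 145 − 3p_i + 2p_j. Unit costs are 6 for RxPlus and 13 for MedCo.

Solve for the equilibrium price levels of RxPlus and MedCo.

RxPlus's profit: π = (p_{RxPlus} − 6)(145 − 3p_{RxPlus} + 2p_{MedCo}).
∂π/∂p_{RxPlus} = 163 − 6p_{RxPlus} + 2p_{MedCo} = 0 ⇒ p_{RxPlus} = 163/6 + (1/3)p_{MedCo}.
Similarly p_{MedCo} = 92/3 + (1/3)p_{RxPlus}.
Plugging p_{MedCo} into RxPlus's best response: p_{RxPlus} = 163/6 + (1/3)(92/3 + (1/3)p_{RxPlus}) ⇒ (8/9)p_{RxPlus} = 673/18, so p_{RxPlus} = 42.0625.
Then p_{MedCo} = 92/3 + (1/3)·42.0625 = 44.6875.

42.0625, 44.6875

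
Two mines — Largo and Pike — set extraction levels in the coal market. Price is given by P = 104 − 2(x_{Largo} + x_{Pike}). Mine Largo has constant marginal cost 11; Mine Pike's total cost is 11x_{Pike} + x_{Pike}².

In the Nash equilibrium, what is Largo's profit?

691.92

Mine Largo's profit: π = x_{Largo}(104 − 2(x_{Largo} + x_{Pike})) − 11x_{Largo}.
∂π/∂x_{Largo} = 93 − 4x_{Largo} − 2x_{Pike} = 0, so x_{Largo} = 23.25 − 0.5x_{Pike}.
For Pike: ∂π/∂x_{Pike} = 93 − 6x_{Pike} − 2x_{Largo} = 0 ⇒ x_{Pike} = 15.5 − (1/3)x_{Largo}.
Plugging x_{Pike} into Largo's best response: x_{Largo} = 23.25 − 0.5(15.5 − (1/3)x_{Largo}) ⇒ (5/6)x_{Largo} = 15.5, so x_{Largo} = 18.6.
Then x_{Pike} = 15.5 − (1/3)·18.6 = 9.3.
Price P = 104 − 2·27.9 = 48.2.
Largo's profit: (48.2 − 11)·18.6 = 691.92.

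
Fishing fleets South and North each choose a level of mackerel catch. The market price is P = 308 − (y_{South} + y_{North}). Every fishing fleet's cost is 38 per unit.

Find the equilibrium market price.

128

Fishing fleet South's profit: π = y_{South}(308 − (y_{South} + y_{North})) − 38y_{South}.
∂π/∂y_{South} = 270 − 2y_{South} − y_{North} = 0, so y_{South} = 135 − 0.5y_{North}.
By symmetry y_{North} = y_{South}; substituting into the reaction function, 1.5y_{South} = 135 and y_{South} = 90.
Equilibrium price: P = 308 − 180 = 128.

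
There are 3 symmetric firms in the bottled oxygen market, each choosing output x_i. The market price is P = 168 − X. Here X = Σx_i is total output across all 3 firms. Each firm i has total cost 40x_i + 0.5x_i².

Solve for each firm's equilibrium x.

A representative firm's profit is π_i = x_i(168 − X) − 40x_i − 0.5x_i², with X = x_i + Σ_{j≠i} x_j.
First-order condition: 128 − 3x_i − Σ_{j≠i} x_j = 0.
With identical firms, set every x_j = x: then 128 − 3x − 2x = 0, i.e. x = 128/5 = 25.6.

25.6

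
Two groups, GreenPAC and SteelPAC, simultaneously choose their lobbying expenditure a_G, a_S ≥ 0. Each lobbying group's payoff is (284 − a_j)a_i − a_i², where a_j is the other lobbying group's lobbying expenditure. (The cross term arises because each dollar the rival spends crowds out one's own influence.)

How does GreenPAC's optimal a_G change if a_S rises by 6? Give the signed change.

GreenPAC's payoff is (284 − a_S)a_G − a_G².
∂π/∂a_G = 284 − a_S − 2a_G = 0, so a_G = 142 − 0.5a_S.
The reaction-function slope is −0.5, so a 6-unit rise in a_S moves a_G by −0.5 × 6 = −3. GreenPAC's best response falls — the actions are strategic substitutes.

-3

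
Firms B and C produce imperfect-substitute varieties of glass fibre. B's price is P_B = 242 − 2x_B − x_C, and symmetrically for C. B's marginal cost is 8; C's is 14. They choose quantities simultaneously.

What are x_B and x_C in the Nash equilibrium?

Firm B's profit: π = x_B(242 − 2x_B − x_C) − 8x_B.
∂π/∂x_B = 234 − 4x_B − x_C = 0 ⇒ x_B = 58.5 − 0.25x_C.
Similarly x_C = 57 − 0.25x_B.
Plugging x_C into B's best response: x_B = 58.5 − 0.25(57 − 0.25x_B) ⇒ 0.9375x_B = 44.25, so x_B = 47.2.
Then x_C = 57 − 0.25·47.2 = 45.2.

47.2, 45.2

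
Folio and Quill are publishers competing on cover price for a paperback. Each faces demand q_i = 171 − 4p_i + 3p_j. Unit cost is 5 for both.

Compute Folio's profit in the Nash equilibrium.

Folio's profit: π = (p_{Folio} − 5)(171 − 4p_{Folio} + 3p_{Quill}).
∂π/∂p_{Folio} = 191 − 8p_{Folio} + 3p_{Quill} = 0 ⇒ p_{Folio} = 23.875 + 0.375p_{Quill}.
By symmetry p_{Quill} = p_{Folio}; substituting into the reaction function, 0.625p_{Folio} = 23.875 and p_{Folio} = 38.2.
q_{Folio} = 171 − 4·38.2 + 3·38.2 = 132.8.
Profit = (38.2 − 5)·132.8 = 4408.96.

4408.96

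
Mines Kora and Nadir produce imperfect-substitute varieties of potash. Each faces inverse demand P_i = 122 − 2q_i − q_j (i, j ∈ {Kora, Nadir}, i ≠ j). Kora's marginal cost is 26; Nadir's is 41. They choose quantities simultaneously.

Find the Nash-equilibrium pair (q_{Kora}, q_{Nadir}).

Mine Kora's profit: π = q_{Kora}(122 − 2q_{Kora} − q_{Nadir}) − 26q_{Kora}.
∂π/∂q_{Kora} = 96 − 4q_{Kora} − q_{Nadir} = 0 ⇒ q_{Kora} = 24 − 0.25q_{Nadir}.
Similarly q_{Nadir} = 20.25 − 0.25q_{Kora}.
Plugging q_{Nadir} into Kora's best response: q_{Kora} = 24 − 0.25(20.25 − 0.25q_{Kora}) ⇒ 0.9375q_{Kora} = 18.9375, so q_{Kora} = 20.2.
Then q_{Nadir} = 20.25 − 0.25·20.2 = 15.2.

20.2, 15.2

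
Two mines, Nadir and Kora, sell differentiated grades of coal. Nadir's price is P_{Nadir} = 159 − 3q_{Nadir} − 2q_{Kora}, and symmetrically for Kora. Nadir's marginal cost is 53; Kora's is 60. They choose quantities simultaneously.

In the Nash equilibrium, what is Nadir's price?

94.0625

Mine Nadir's profit: π = q_{Nadir}(159 − 3q_{Nadir} − 2q_{Kora}) − 53q_{Nadir}.
∂π/∂q_{Nadir} = 106 − 6q_{Nadir} − 2q_{Kora} = 0 ⇒ q_{Nadir} = 53/3 − (1/3)q_{Kora}.
Similarly q_{Kora} = 16.5 − (1/3)q_{Nadir}.
Plugging q_{Kora} into Nadir's best response: q_{Nadir} = 53/3 − (1/3)(16.5 − (1/3)q_{Nadir}) ⇒ (8/9)q_{Nadir} = 73/6, so q_{Nadir} = 13.6875.
Then q_{Kora} = 16.5 − (1/3)·13.6875 = 11.9375.
P_{Nadir} = 159 − 3·13.6875 − 2·11.9375 = 94.0625.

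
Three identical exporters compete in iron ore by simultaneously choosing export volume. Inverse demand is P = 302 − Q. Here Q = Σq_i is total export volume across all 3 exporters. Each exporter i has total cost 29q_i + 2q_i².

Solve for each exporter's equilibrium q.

A representative exporter's profit is π_i = q_i(302 − Q) − 29q_i − 2q_i², with Q = q_i + Σ_{j≠i} q_j.
First-order condition: 273 − 6q_i − Σ_{j≠i} q_j = 0.
With identical exporters, set every q_j = q: then 273 − 6q − 2q = 0, i.e. q = 273/8 = 34.125.

34.125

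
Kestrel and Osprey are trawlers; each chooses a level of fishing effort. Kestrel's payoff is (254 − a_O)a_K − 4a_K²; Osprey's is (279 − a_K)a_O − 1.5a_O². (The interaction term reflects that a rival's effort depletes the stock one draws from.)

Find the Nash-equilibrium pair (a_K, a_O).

21, 86

Expanding Kestrel's payoff: 254a_K − a_Oa_K − 4a_K².
∂π/∂a_K = 254 − a_O − 8a_K = 0, so a_K = 31.75 − 0.125a_O.
Likewise for Osprey: a_O = 93 − (1/3)a_K.
Plugging a_O into Kestrel's best response: a_K = 31.75 − 0.125(93 − (1/3)a_K) ⇒ (23/24)a_K = 20.125, so a_K = 21.
Then a_O = 93 − (1/3)·21 = 86.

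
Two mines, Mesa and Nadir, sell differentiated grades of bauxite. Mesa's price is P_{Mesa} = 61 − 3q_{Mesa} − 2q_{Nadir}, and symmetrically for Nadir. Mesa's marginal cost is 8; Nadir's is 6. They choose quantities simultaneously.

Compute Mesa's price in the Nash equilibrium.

27.5

Mine Mesa's profit: π = q_{Mesa}(61 − 3q_{Mesa} − 2q_{Nadir}) − 8q_{Mesa}.
∂π/∂q_{Mesa} = 53 − 6q_{Mesa} − 2q_{Nadir} = 0 ⇒ q_{Mesa} = 53/6 − (1/3)q_{Nadir}.
Similarly q_{Nadir} = 55/6 − (1/3)q_{Mesa}.
Substituting the second reaction function into the first: q_{Mesa} = 53/6 − (1/3)(55/6 − (1/3)q_{Mesa}), which gives (8/9)q_{Mesa} = 52/9 ⇒ q_{Mesa} = 6.5.
Then q_{Nadir} = 55/6 − (1/3)·6.5 = 7.
P_{Mesa} = 61 − 3·6.5 − 2·7 = 27.5.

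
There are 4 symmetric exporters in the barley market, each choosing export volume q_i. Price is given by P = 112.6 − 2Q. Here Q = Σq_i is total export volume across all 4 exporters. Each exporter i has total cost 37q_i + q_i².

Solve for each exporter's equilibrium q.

6.3

A representative exporter's profit is π_i = q_i(112.6 − 2Q) − 37q_i − q_i², with Q = q_i + Σ_{j≠i} q_j.
First-order condition: 75.6 − 6q_i − 2Σ_{j≠i} q_j = 0.
In a symmetric equilibrium every exporter chooses the same q, so Σ_{j≠i} q_j = 3q. The condition becomes 75.6 − 12q = 0, giving q = 75.6/12 = 6.3.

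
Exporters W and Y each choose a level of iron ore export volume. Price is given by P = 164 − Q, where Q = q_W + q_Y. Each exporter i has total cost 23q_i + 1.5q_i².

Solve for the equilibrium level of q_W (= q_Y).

23.5

Exporter W's profit: π = q_W(164 − (q_W + q_Y)) − 23q_W − 1.5q_W².
∂π/∂q_W = 141 − 5q_W − q_Y = 0, so q_W = 28.2 − 0.2q_Y.
The game is symmetric, so in equilibrium q_Y = q_W: the reaction function gives 1.2q_W = 28.2, hence q_W = 23.5.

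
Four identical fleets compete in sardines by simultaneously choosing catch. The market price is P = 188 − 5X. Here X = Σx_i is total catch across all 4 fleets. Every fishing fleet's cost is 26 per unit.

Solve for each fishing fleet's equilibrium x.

6.48

A representative fishing fleet's profit is π_i = x_i(188 − 5X) − 26x_i, with X = x_i + Σ_{j≠i} x_j.
First-order condition: 162 − 10x_i − 5Σ_{j≠i} x_j = 0.
In a symmetric equilibrium every fishing fleet chooses the same x, so Σ_{j≠i} x_j = 3x. The condition becomes 162 − 25x = 0, giving x = 162/25 = 6.48.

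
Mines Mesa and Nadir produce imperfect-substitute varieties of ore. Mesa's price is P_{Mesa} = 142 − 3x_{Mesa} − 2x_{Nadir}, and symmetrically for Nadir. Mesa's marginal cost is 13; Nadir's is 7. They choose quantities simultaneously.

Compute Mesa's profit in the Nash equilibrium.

Mine Mesa's profit: π = x_{Mesa}(142 − 3x_{Mesa} − 2x_{Nadir}) − 13x_{Mesa}.
∂π/∂x_{Mesa} = 129 − 6x_{Mesa} − 2x_{Nadir} = 0 ⇒ x_{Mesa} = 21.5 − (1/3)x_{Nadir}.
Similarly x_{Nadir} = 22.5 − (1/3)x_{Mesa}.
Substituting the second reaction function into the first: x_{Mesa} = 21.5 − (1/3)(22.5 − (1/3)x_{Mesa}), which gives (8/9)x_{Mesa} = 14 ⇒ x_{Mesa} = 15.75.
Then x_{Nadir} = 22.5 − (1/3)·15.75 = 17.25.
P_{Mesa} = 142 − 3·15.75 − 2·17.25 = 60.25.
Profit = (60.25 − 13)·15.75 = 744.1875.

744.1875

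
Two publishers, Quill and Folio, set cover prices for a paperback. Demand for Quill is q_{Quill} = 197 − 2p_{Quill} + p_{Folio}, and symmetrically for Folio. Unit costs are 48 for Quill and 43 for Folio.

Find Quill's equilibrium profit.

Quill's profit: π = (p_{Quill} − 48)(197 − 2p_{Quill} + p_{Folio}).
∂π/∂p_{Quill} = 293 − 4p_{Quill} + p_{Folio} = 0 ⇒ p_{Quill} = 73.25 + 0.25p_{Folio}.
Similarly p_{Folio} = 70.75 + 0.25p_{Quill}.
Substituting the second reaction function into the first: p_{Quill} = 73.25 + 0.25(70.75 + 0.25p_{Quill}), which gives 0.9375p_{Quill} = 90.9375 ⇒ p_{Quill} = 97.
Then p_{Folio} = 70.75 + 0.25·97 = 95.
q_{Quill} = 197 − 2·97 + 95 = 98.
Profit = (97 − 48)·98 = 4802.

4802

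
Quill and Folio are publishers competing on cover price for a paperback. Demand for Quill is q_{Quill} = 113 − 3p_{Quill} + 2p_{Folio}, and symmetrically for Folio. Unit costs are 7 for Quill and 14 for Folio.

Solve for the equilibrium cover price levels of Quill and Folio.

Quill's profit: π = (p_{Quill} − 7)(113 − 3p_{Quill} + 2p_{Folio}).
∂π/∂p_{Quill} = 134 − 6p_{Quill} + 2p_{Folio} = 0 ⇒ p_{Quill} = 67/3 + (1/3)p_{Folio}.
Similarly p_{Folio} = 155/6 + (1/3)p_{Quill}.
Plugging p_{Folio} into Quill's best response: p_{Quill} = 67/3 + (1/3)(155/6 + (1/3)p_{Quill}) ⇒ (8/9)p_{Quill} = 557/18, so p_{Quill} = 34.8125.
Then p_{Folio} = 155/6 + (1/3)·34.8125 = 37.4375.

34.8125, 37.4375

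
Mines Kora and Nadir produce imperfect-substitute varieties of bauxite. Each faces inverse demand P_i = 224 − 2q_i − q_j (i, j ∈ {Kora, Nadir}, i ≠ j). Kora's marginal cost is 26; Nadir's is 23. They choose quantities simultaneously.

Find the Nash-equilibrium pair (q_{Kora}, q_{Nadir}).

Mine Kora's profit: π = q_{Kora}(224 − 2q_{Kora} − q_{Nadir}) − 26q_{Kora}.
∂π/∂q_{Kora} = 198 − 4q_{Kora} − q_{Nadir} = 0 ⇒ q_{Kora} = 49.5 − 0.25q_{Nadir}.
Similarly q_{Nadir} = 50.25 − 0.25q_{Kora}.
Substituting the second reaction function into the first: q_{Kora} = 49.5 − 0.25(50.25 − 0.25q_{Kora}), which gives 0.9375q_{Kora} = 36.9375 ⇒ q_{Kora} = 39.4.
Then q_{Nadir} = 50.25 − 0.25·39.4 = 40.4.

39.4, 40.4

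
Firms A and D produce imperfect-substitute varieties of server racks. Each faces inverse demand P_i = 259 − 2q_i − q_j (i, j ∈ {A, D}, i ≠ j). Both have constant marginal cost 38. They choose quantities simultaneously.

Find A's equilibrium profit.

Firm A's profit: π = q_A(259 − 2q_A − q_D) − 38q_A.
∂π/∂q_A = 221 − 4q_A − q_D = 0 ⇒ q_A = 55.25 − 0.25q_D.
Setting q_A = q_D in the reaction function: q_A = 55.25 − 0.25q_A, so q_A = 55.25 / 1.25 = 44.2.
P_A = 259 − 2·44.2 − 44.2 = 126.4.
Profit = (126.4 − 38)·44.2 = 3907.28.

3907.28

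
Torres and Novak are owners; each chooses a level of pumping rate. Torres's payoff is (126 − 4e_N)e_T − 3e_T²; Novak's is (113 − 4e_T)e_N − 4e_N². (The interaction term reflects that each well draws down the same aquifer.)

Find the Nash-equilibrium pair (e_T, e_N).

Expanding Torres's payoff: 126e_T − 4e_Ne_T − 3e_T².
∂π/∂e_T = 126 − 4e_N − 6e_T = 0, so e_T = 21 − (2/3)e_N.
Likewise for Novak: e_N = 14.125 − 0.5e_T.
Solving the two reaction functions simultaneously: (1 − (−2/3)(−0.5))e_T = 21 − (2/3)·14.125, so (2/3)e_T = 139/12 and e_T = 17.375.
Then e_N = 14.125 − 0.5·17.375 = 5.4375.

17.375, 5.4375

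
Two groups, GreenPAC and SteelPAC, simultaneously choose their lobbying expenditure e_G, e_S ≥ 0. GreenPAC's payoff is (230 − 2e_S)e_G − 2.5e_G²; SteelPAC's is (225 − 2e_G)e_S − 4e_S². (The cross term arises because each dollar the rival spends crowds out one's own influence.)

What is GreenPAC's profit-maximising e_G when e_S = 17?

39.2

Expanding GreenPAC's payoff: 230e_G − 2e_Se_G − 2.5e_G².
∂π/∂e_G = 230 − 2e_S − 5e_G = 0, so e_G = 46 − 0.4e_S.
At e_S = 17: e_G = 46 − 0.4·17 = 39.2.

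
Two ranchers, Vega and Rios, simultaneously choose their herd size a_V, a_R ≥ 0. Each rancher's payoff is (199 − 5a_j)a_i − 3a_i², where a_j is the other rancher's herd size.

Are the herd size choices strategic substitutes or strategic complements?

strategic substitutes

Vega's payoff is (199 − 5a_R)a_V − 3a_V².
∂π/∂a_V = 199 − 5a_R − 6a_V = 0, so a_V = 199/6 − (5/6)a_R.
The best-response slope da_V/da_R = −5/6 < 0: the reaction function is downward-sloping, so the choices are strategic substitutes.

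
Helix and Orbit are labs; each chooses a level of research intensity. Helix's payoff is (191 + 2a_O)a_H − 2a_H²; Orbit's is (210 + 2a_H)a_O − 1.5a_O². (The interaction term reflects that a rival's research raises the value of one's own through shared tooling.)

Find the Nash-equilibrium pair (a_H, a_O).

124.125, 152.75

Expanding Helix's payoff: 191a_H + 2a_Oa_H − 2a_H².
∂π/∂a_H = 191 + 2a_O − 4a_H = 0, so a_H = 47.75 + 0.5a_O.
Likewise for Orbit: a_O = 70 + (2/3)a_H.
Plugging a_O into Helix's best response: a_H = 47.75 + 0.5(70 + (2/3)a_H) ⇒ (2/3)a_H = 82.75, so a_H = 124.125.
Then a_O = 70 + (2/3)·124.125 = 152.75.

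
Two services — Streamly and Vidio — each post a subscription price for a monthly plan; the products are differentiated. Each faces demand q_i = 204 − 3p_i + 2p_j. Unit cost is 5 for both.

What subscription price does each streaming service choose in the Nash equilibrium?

Streamly's profit: π = (p_{Streamly} − 5)(204 − 3p_{Streamly} + 2p_{Vidio}).
∂π/∂p_{Streamly} = 219 − 6p_{Streamly} + 2p_{Vidio} = 0 ⇒ p_{Streamly} = 36.5 + (1/3)p_{Vidio}.
The game is symmetric, so in equilibrium p_{Vidio} = p_{Streamly}: the reaction function gives (2/3)p_{Streamly} = 36.5, hence p_{Streamly} = 54.75.

54.75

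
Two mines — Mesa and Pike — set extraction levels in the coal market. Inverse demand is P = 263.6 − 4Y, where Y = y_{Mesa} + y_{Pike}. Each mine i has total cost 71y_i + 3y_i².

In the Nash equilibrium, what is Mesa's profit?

801.43

Mine Mesa's profit: π = y_{Mesa}(263.6 − 4(y_{Mesa} + y_{Pike})) − 71y_{Mesa} − 3y_{Mesa}².
∂π/∂y_{Mesa} = 192.6 − 14y_{Mesa} − 4y_{Pike} = 0, so y_{Mesa} = 963/70 − (2/7)y_{Pike}.
The game is symmetric, so in equilibrium y_{Pike} = y_{Mesa}: the reaction function gives (9/7)y_{Mesa} = 963/70, hence y_{Mesa} = 10.7.
Price P = 263.6 − 4·21.4 = 178.
Mesa's profit: (178 − 71)·10.7 − 3(10.7)² = 801.43.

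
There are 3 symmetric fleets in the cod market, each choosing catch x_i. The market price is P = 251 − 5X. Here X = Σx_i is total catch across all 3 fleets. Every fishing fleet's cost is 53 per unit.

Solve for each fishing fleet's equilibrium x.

9.9

A representative fishing fleet's profit is π_i = x_i(251 − 5X) − 53x_i, with X = x_i + Σ_{j≠i} x_j.
First-order condition: 198 − 10x_i − 5Σ_{j≠i} x_j = 0.
Imposing symmetry (x_j = x for all j) turns Σ_{j≠i} x_j into 2x, so 198 = 20x and x = 9.9.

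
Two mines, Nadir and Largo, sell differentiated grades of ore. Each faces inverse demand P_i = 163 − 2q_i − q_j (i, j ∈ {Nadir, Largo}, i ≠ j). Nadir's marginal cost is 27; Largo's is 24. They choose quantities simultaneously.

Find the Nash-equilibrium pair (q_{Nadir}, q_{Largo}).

Mine Nadir's profit: π = q_{Nadir}(163 − 2q_{Nadir} − q_{Largo}) − 27q_{Nadir}.
∂π/∂q_{Nadir} = 136 − 4q_{Nadir} − q_{Largo} = 0 ⇒ q_{Nadir} = 34 − 0.25q_{Largo}.
Similarly q_{Largo} = 34.75 − 0.25q_{Nadir}.
Plugging q_{Largo} into Nadir's best response: q_{Nadir} = 34 − 0.25(34.75 − 0.25q_{Nadir}) ⇒ 0.9375q_{Nadir} = 25.3125, so q_{Nadir} = 27.
Then q_{Largo} = 34.75 − 0.25·27 = 28.

27, 28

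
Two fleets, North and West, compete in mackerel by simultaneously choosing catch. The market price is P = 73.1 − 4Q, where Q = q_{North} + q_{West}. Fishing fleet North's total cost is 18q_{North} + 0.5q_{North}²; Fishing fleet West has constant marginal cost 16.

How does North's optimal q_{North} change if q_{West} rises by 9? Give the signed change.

Fishing fleet North's profit: π = q_{North}(73.1 − 4(q_{North} + q_{West})) − 18q_{North} − 0.5q_{North}².
∂π/∂q_{North} = 55.1 − 9q_{North} − 4q_{West} = 0, so q_{North} = 551/90 − (4/9)q_{West}.
The reaction-function slope is −4/9, so a 9-unit rise in q_{West} moves q_{North} by −4/9 × 9 = −4. North's best response falls — the actions are strategic substitutes.

-4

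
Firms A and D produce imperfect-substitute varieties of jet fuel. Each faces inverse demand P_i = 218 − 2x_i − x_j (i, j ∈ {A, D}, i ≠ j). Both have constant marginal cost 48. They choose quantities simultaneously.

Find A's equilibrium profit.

2312

Firm A's profit: π = x_A(218 − 2x_A − x_D) − 48x_A.
∂π/∂x_A = 170 − 4x_A − x_D = 0 ⇒ x_A = 42.5 − 0.25x_D.
By symmetry x_D = x_A; substituting into the reaction function, 1.25x_A = 42.5 and x_A = 34.
P_A = 218 − 2·34 − 34 = 116.
Profit = (116 − 48)·34 = 2312.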